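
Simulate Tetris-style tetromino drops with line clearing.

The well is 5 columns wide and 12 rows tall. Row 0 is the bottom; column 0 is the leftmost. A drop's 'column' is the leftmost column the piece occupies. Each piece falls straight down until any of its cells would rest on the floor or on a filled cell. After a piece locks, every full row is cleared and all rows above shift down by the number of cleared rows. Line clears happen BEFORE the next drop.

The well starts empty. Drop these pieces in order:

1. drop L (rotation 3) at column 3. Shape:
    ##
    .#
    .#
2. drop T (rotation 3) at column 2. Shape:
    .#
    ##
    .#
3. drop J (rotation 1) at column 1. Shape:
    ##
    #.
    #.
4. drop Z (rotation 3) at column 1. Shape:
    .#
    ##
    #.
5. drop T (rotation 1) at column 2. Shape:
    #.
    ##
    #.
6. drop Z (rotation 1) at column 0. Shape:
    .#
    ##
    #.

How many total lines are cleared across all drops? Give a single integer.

Answer: 0

Derivation:
Drop 1: L rot3 at col 3 lands with bottom-row=0; cleared 0 line(s) (total 0); column heights now [0 0 0 3 3], max=3
Drop 2: T rot3 at col 2 lands with bottom-row=3; cleared 0 line(s) (total 0); column heights now [0 0 5 6 3], max=6
Drop 3: J rot1 at col 1 lands with bottom-row=3; cleared 0 line(s) (total 0); column heights now [0 6 6 6 3], max=6
Drop 4: Z rot3 at col 1 lands with bottom-row=6; cleared 0 line(s) (total 0); column heights now [0 8 9 6 3], max=9
Drop 5: T rot1 at col 2 lands with bottom-row=9; cleared 0 line(s) (total 0); column heights now [0 8 12 11 3], max=12
Drop 6: Z rot1 at col 0 lands with bottom-row=7; cleared 0 line(s) (total 0); column heights now [9 10 12 11 3], max=12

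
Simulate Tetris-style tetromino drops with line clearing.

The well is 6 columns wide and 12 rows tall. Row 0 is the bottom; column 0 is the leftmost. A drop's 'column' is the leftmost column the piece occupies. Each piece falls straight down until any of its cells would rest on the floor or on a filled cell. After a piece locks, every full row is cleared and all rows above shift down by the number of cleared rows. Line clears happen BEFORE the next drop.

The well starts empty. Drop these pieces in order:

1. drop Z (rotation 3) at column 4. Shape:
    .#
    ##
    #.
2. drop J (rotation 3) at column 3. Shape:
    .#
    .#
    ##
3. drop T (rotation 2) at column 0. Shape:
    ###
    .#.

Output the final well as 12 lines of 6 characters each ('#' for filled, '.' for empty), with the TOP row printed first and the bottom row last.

Answer: ......
......
......
......
......
......
......
....#.
....#.
...###
###.##
.#..#.

Derivation:
Drop 1: Z rot3 at col 4 lands with bottom-row=0; cleared 0 line(s) (total 0); column heights now [0 0 0 0 2 3], max=3
Drop 2: J rot3 at col 3 lands with bottom-row=2; cleared 0 line(s) (total 0); column heights now [0 0 0 3 5 3], max=5
Drop 3: T rot2 at col 0 lands with bottom-row=0; cleared 0 line(s) (total 0); column heights now [2 2 2 3 5 3], max=5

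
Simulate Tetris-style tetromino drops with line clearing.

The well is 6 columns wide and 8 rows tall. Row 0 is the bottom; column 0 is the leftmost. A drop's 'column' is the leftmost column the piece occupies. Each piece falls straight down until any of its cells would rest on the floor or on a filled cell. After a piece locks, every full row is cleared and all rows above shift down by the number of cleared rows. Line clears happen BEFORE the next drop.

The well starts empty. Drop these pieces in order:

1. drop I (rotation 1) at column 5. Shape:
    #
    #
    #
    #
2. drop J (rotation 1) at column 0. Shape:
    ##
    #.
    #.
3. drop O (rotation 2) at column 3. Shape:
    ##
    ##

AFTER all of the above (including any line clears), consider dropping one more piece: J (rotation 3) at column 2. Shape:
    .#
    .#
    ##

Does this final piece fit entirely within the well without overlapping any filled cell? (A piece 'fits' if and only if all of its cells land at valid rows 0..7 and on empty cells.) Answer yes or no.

Drop 1: I rot1 at col 5 lands with bottom-row=0; cleared 0 line(s) (total 0); column heights now [0 0 0 0 0 4], max=4
Drop 2: J rot1 at col 0 lands with bottom-row=0; cleared 0 line(s) (total 0); column heights now [3 3 0 0 0 4], max=4
Drop 3: O rot2 at col 3 lands with bottom-row=0; cleared 0 line(s) (total 0); column heights now [3 3 0 2 2 4], max=4
Test piece J rot3 at col 2 (width 2): heights before test = [3 3 0 2 2 4]; fits = True

Answer: yes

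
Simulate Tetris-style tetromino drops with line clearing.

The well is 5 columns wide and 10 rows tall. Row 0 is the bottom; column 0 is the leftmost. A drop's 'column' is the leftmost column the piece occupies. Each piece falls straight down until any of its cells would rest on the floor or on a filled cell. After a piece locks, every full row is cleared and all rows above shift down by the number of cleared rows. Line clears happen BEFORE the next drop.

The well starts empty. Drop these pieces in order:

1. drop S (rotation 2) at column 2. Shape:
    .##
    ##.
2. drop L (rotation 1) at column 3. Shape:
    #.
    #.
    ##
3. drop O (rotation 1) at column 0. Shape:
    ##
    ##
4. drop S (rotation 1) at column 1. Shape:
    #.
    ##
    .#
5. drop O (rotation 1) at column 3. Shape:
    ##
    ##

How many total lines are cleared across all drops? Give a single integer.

Answer: 1

Derivation:
Drop 1: S rot2 at col 2 lands with bottom-row=0; cleared 0 line(s) (total 0); column heights now [0 0 1 2 2], max=2
Drop 2: L rot1 at col 3 lands with bottom-row=2; cleared 0 line(s) (total 0); column heights now [0 0 1 5 3], max=5
Drop 3: O rot1 at col 0 lands with bottom-row=0; cleared 0 line(s) (total 0); column heights now [2 2 1 5 3], max=5
Drop 4: S rot1 at col 1 lands with bottom-row=1; cleared 1 line(s) (total 1); column heights now [1 3 2 4 2], max=4
Drop 5: O rot1 at col 3 lands with bottom-row=4; cleared 0 line(s) (total 1); column heights now [1 3 2 6 6], max=6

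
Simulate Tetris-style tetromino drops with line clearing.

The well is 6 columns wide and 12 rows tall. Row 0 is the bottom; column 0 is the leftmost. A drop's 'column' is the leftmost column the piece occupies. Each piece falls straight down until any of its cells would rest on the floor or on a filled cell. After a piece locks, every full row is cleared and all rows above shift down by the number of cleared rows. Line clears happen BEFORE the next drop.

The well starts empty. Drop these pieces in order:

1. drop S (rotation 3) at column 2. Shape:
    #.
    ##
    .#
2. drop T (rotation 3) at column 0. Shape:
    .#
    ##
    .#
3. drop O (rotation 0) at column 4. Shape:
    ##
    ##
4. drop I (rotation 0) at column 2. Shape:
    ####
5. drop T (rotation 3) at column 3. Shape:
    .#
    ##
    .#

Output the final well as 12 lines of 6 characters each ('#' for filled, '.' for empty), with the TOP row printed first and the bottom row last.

Answer: ......
......
......
......
......
......
....#.
...##.
....#.
..####
.##...
.#.###

Derivation:
Drop 1: S rot3 at col 2 lands with bottom-row=0; cleared 0 line(s) (total 0); column heights now [0 0 3 2 0 0], max=3
Drop 2: T rot3 at col 0 lands with bottom-row=0; cleared 0 line(s) (total 0); column heights now [2 3 3 2 0 0], max=3
Drop 3: O rot0 at col 4 lands with bottom-row=0; cleared 1 line(s) (total 1); column heights now [0 2 2 1 1 1], max=2
Drop 4: I rot0 at col 2 lands with bottom-row=2; cleared 0 line(s) (total 1); column heights now [0 2 3 3 3 3], max=3
Drop 5: T rot3 at col 3 lands with bottom-row=3; cleared 0 line(s) (total 1); column heights now [0 2 3 5 6 3], max=6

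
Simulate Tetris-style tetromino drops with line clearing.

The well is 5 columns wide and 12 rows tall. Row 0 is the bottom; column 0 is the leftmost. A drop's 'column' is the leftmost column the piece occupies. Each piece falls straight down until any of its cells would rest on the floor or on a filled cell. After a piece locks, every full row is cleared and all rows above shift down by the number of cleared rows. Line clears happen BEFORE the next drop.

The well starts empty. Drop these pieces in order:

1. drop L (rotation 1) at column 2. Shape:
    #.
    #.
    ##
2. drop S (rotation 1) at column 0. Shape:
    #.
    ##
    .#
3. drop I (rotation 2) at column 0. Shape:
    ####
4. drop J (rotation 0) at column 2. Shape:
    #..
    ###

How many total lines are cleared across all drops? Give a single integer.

Answer: 0

Derivation:
Drop 1: L rot1 at col 2 lands with bottom-row=0; cleared 0 line(s) (total 0); column heights now [0 0 3 1 0], max=3
Drop 2: S rot1 at col 0 lands with bottom-row=0; cleared 0 line(s) (total 0); column heights now [3 2 3 1 0], max=3
Drop 3: I rot2 at col 0 lands with bottom-row=3; cleared 0 line(s) (total 0); column heights now [4 4 4 4 0], max=4
Drop 4: J rot0 at col 2 lands with bottom-row=4; cleared 0 line(s) (total 0); column heights now [4 4 6 5 5], max=6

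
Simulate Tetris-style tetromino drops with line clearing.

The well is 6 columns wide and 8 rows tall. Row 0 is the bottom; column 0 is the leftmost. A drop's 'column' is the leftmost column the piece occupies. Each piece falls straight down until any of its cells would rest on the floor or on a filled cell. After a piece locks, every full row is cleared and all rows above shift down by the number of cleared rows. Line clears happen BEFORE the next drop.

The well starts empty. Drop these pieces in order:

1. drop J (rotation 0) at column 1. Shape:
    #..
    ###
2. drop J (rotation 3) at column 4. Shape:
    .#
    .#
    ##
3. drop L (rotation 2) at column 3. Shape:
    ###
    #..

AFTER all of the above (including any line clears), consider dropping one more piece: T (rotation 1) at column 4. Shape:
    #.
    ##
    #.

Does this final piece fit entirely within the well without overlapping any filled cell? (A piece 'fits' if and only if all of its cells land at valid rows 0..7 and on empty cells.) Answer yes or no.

Answer: yes

Derivation:
Drop 1: J rot0 at col 1 lands with bottom-row=0; cleared 0 line(s) (total 0); column heights now [0 2 1 1 0 0], max=2
Drop 2: J rot3 at col 4 lands with bottom-row=0; cleared 0 line(s) (total 0); column heights now [0 2 1 1 1 3], max=3
Drop 3: L rot2 at col 3 lands with bottom-row=2; cleared 0 line(s) (total 0); column heights now [0 2 1 4 4 4], max=4
Test piece T rot1 at col 4 (width 2): heights before test = [0 2 1 4 4 4]; fits = True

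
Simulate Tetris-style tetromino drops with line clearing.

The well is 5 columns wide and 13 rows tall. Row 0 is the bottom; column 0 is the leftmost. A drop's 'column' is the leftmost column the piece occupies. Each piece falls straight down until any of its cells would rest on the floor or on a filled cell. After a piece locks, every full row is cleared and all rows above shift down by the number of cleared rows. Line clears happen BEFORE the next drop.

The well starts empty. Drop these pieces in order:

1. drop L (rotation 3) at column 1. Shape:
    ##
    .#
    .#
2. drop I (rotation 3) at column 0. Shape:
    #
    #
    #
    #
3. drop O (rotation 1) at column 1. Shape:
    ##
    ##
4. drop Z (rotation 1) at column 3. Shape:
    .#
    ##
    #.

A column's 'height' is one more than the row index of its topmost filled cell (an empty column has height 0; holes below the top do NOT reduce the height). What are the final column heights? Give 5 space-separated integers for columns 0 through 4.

Drop 1: L rot3 at col 1 lands with bottom-row=0; cleared 0 line(s) (total 0); column heights now [0 3 3 0 0], max=3
Drop 2: I rot3 at col 0 lands with bottom-row=0; cleared 0 line(s) (total 0); column heights now [4 3 3 0 0], max=4
Drop 3: O rot1 at col 1 lands with bottom-row=3; cleared 0 line(s) (total 0); column heights now [4 5 5 0 0], max=5
Drop 4: Z rot1 at col 3 lands with bottom-row=0; cleared 0 line(s) (total 0); column heights now [4 5 5 2 3], max=5

Answer: 4 5 5 2 3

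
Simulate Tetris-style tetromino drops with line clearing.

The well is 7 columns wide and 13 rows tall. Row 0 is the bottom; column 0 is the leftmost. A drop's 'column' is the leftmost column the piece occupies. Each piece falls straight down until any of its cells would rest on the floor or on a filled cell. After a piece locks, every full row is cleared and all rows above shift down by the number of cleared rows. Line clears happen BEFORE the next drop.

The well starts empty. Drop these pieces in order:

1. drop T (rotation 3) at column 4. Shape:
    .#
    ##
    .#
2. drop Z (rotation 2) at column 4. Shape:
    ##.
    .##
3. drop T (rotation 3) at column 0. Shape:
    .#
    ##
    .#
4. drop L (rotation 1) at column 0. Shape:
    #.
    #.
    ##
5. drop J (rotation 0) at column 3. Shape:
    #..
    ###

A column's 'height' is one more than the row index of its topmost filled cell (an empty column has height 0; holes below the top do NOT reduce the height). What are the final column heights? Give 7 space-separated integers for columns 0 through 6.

Drop 1: T rot3 at col 4 lands with bottom-row=0; cleared 0 line(s) (total 0); column heights now [0 0 0 0 2 3 0], max=3
Drop 2: Z rot2 at col 4 lands with bottom-row=3; cleared 0 line(s) (total 0); column heights now [0 0 0 0 5 5 4], max=5
Drop 3: T rot3 at col 0 lands with bottom-row=0; cleared 0 line(s) (total 0); column heights now [2 3 0 0 5 5 4], max=5
Drop 4: L rot1 at col 0 lands with bottom-row=3; cleared 0 line(s) (total 0); column heights now [6 4 0 0 5 5 4], max=6
Drop 5: J rot0 at col 3 lands with bottom-row=5; cleared 0 line(s) (total 0); column heights now [6 4 0 7 6 6 4], max=7

Answer: 6 4 0 7 6 6 4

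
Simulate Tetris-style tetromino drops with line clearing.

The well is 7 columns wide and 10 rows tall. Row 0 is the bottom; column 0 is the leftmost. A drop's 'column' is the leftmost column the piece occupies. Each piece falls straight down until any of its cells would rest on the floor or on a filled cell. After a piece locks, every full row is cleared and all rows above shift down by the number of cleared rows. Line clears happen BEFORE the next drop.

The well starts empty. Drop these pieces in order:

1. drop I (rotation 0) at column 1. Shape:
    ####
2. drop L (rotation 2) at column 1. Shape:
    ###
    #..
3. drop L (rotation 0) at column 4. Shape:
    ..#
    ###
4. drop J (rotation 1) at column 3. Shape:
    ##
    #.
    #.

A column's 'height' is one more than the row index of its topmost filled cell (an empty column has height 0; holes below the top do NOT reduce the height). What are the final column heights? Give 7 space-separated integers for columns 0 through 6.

Drop 1: I rot0 at col 1 lands with bottom-row=0; cleared 0 line(s) (total 0); column heights now [0 1 1 1 1 0 0], max=1
Drop 2: L rot2 at col 1 lands with bottom-row=1; cleared 0 line(s) (total 0); column heights now [0 3 3 3 1 0 0], max=3
Drop 3: L rot0 at col 4 lands with bottom-row=1; cleared 0 line(s) (total 0); column heights now [0 3 3 3 2 2 3], max=3
Drop 4: J rot1 at col 3 lands with bottom-row=3; cleared 0 line(s) (total 0); column heights now [0 3 3 6 6 2 3], max=6

Answer: 0 3 3 6 6 2 3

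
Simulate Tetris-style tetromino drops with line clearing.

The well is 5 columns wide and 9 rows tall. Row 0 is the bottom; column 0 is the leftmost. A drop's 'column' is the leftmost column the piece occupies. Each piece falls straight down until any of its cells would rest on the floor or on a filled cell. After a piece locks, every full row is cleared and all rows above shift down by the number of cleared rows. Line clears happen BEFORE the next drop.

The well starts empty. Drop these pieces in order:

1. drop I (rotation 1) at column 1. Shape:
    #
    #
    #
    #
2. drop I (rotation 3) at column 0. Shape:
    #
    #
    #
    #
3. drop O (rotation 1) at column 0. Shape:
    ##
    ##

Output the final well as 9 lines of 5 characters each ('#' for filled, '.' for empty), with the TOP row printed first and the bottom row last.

Drop 1: I rot1 at col 1 lands with bottom-row=0; cleared 0 line(s) (total 0); column heights now [0 4 0 0 0], max=4
Drop 2: I rot3 at col 0 lands with bottom-row=0; cleared 0 line(s) (total 0); column heights now [4 4 0 0 0], max=4
Drop 3: O rot1 at col 0 lands with bottom-row=4; cleared 0 line(s) (total 0); column heights now [6 6 0 0 0], max=6

Answer: .....
.....
.....
##...
##...
##...
##...
##...
##...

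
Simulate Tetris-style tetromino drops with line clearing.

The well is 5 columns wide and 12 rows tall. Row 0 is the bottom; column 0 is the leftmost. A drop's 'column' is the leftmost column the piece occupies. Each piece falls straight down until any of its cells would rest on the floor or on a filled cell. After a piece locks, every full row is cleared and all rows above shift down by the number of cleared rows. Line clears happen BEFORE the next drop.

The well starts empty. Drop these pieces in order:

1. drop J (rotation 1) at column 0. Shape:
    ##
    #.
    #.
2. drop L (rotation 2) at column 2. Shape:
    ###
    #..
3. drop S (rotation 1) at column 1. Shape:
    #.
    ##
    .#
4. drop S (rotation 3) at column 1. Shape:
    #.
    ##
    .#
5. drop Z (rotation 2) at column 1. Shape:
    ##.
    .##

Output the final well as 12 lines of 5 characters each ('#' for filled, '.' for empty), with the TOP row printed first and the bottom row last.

Drop 1: J rot1 at col 0 lands with bottom-row=0; cleared 0 line(s) (total 0); column heights now [3 3 0 0 0], max=3
Drop 2: L rot2 at col 2 lands with bottom-row=0; cleared 0 line(s) (total 0); column heights now [3 3 2 2 2], max=3
Drop 3: S rot1 at col 1 lands with bottom-row=2; cleared 0 line(s) (total 0); column heights now [3 5 4 2 2], max=5
Drop 4: S rot3 at col 1 lands with bottom-row=4; cleared 0 line(s) (total 0); column heights now [3 7 6 2 2], max=7
Drop 5: Z rot2 at col 1 lands with bottom-row=6; cleared 0 line(s) (total 0); column heights now [3 8 8 7 2], max=8

Answer: .....
.....
.....
.....
.##..
.###.
.##..
.##..
.##..
###..
#.###
#.#..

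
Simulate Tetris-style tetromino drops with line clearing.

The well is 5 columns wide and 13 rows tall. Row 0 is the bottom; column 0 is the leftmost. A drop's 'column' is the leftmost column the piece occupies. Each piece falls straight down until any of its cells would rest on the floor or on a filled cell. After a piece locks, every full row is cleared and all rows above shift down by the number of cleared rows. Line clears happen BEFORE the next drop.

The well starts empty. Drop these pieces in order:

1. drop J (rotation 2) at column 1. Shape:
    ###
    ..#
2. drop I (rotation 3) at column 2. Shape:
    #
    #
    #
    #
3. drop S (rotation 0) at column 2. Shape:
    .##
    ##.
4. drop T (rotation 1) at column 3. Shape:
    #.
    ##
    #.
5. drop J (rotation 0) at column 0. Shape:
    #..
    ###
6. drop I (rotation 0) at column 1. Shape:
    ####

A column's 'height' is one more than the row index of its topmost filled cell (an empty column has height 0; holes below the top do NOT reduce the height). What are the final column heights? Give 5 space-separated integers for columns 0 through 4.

Drop 1: J rot2 at col 1 lands with bottom-row=0; cleared 0 line(s) (total 0); column heights now [0 2 2 2 0], max=2
Drop 2: I rot3 at col 2 lands with bottom-row=2; cleared 0 line(s) (total 0); column heights now [0 2 6 2 0], max=6
Drop 3: S rot0 at col 2 lands with bottom-row=6; cleared 0 line(s) (total 0); column heights now [0 2 7 8 8], max=8
Drop 4: T rot1 at col 3 lands with bottom-row=8; cleared 0 line(s) (total 0); column heights now [0 2 7 11 10], max=11
Drop 5: J rot0 at col 0 lands with bottom-row=7; cleared 1 line(s) (total 1); column heights now [8 2 7 10 9], max=10
Drop 6: I rot0 at col 1 lands with bottom-row=10; cleared 0 line(s) (total 1); column heights now [8 11 11 11 11], max=11

Answer: 8 11 11 11 11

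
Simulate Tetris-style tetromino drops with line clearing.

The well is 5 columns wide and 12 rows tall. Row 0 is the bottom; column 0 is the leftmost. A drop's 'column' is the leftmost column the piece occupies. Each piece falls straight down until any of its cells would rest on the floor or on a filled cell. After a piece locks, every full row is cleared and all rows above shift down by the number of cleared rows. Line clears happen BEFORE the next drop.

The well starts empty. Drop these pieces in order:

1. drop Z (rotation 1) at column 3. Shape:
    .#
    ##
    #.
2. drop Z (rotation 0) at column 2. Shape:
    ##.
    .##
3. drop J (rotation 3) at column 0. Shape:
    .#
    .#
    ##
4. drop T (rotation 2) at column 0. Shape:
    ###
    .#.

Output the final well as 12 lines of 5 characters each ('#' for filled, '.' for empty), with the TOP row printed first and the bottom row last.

Drop 1: Z rot1 at col 3 lands with bottom-row=0; cleared 0 line(s) (total 0); column heights now [0 0 0 2 3], max=3
Drop 2: Z rot0 at col 2 lands with bottom-row=3; cleared 0 line(s) (total 0); column heights now [0 0 5 5 4], max=5
Drop 3: J rot3 at col 0 lands with bottom-row=0; cleared 0 line(s) (total 0); column heights now [1 3 5 5 4], max=5
Drop 4: T rot2 at col 0 lands with bottom-row=4; cleared 0 line(s) (total 0); column heights now [6 6 6 5 4], max=6

Answer: .....
.....
.....
.....
.....
.....
###..
.###.
...##
.#..#
.#.##
##.#.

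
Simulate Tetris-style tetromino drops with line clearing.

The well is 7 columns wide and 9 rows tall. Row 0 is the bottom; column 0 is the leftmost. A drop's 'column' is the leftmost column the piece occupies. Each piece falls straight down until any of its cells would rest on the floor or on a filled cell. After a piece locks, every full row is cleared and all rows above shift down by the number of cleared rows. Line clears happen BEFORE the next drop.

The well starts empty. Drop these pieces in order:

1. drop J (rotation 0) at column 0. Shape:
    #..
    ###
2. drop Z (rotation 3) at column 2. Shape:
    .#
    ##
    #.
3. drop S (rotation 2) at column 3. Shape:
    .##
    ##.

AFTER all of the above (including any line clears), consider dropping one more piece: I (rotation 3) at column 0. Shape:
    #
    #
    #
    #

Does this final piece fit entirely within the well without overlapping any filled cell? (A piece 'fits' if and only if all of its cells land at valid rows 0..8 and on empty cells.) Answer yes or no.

Drop 1: J rot0 at col 0 lands with bottom-row=0; cleared 0 line(s) (total 0); column heights now [2 1 1 0 0 0 0], max=2
Drop 2: Z rot3 at col 2 lands with bottom-row=1; cleared 0 line(s) (total 0); column heights now [2 1 3 4 0 0 0], max=4
Drop 3: S rot2 at col 3 lands with bottom-row=4; cleared 0 line(s) (total 0); column heights now [2 1 3 5 6 6 0], max=6
Test piece I rot3 at col 0 (width 1): heights before test = [2 1 3 5 6 6 0]; fits = True

Answer: yes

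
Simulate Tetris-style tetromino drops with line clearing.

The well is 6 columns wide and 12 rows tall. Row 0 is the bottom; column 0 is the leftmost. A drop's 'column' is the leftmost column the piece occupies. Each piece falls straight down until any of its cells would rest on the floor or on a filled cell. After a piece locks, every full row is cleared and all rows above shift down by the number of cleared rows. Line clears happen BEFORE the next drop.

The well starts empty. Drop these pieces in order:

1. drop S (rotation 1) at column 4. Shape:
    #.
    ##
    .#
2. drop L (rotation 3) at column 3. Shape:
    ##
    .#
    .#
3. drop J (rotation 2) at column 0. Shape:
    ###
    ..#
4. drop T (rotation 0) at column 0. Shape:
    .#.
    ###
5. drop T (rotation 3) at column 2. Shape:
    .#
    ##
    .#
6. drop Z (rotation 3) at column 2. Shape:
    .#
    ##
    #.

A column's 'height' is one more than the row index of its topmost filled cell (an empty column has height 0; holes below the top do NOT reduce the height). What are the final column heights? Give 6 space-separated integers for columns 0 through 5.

Answer: 3 4 10 11 6 2

Derivation:
Drop 1: S rot1 at col 4 lands with bottom-row=0; cleared 0 line(s) (total 0); column heights now [0 0 0 0 3 2], max=3
Drop 2: L rot3 at col 3 lands with bottom-row=3; cleared 0 line(s) (total 0); column heights now [0 0 0 6 6 2], max=6
Drop 3: J rot2 at col 0 lands with bottom-row=0; cleared 0 line(s) (total 0); column heights now [2 2 2 6 6 2], max=6
Drop 4: T rot0 at col 0 lands with bottom-row=2; cleared 0 line(s) (total 0); column heights now [3 4 3 6 6 2], max=6
Drop 5: T rot3 at col 2 lands with bottom-row=6; cleared 0 line(s) (total 0); column heights now [3 4 8 9 6 2], max=9
Drop 6: Z rot3 at col 2 lands with bottom-row=8; cleared 0 line(s) (total 0); column heights now [3 4 10 11 6 2], max=11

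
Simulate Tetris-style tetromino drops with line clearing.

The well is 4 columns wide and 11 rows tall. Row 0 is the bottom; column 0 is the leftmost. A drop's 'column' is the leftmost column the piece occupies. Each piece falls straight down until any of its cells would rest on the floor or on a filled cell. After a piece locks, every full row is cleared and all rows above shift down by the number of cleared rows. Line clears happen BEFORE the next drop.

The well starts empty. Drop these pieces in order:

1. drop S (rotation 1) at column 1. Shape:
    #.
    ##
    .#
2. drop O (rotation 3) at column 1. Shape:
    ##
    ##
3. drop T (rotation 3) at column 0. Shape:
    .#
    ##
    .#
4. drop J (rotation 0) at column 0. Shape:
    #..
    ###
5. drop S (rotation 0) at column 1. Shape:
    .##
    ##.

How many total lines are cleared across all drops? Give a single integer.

Answer: 0

Derivation:
Drop 1: S rot1 at col 1 lands with bottom-row=0; cleared 0 line(s) (total 0); column heights now [0 3 2 0], max=3
Drop 2: O rot3 at col 1 lands with bottom-row=3; cleared 0 line(s) (total 0); column heights now [0 5 5 0], max=5
Drop 3: T rot3 at col 0 lands with bottom-row=5; cleared 0 line(s) (total 0); column heights now [7 8 5 0], max=8
Drop 4: J rot0 at col 0 lands with bottom-row=8; cleared 0 line(s) (total 0); column heights now [10 9 9 0], max=10
Drop 5: S rot0 at col 1 lands with bottom-row=9; cleared 0 line(s) (total 0); column heights now [10 10 11 11], max=11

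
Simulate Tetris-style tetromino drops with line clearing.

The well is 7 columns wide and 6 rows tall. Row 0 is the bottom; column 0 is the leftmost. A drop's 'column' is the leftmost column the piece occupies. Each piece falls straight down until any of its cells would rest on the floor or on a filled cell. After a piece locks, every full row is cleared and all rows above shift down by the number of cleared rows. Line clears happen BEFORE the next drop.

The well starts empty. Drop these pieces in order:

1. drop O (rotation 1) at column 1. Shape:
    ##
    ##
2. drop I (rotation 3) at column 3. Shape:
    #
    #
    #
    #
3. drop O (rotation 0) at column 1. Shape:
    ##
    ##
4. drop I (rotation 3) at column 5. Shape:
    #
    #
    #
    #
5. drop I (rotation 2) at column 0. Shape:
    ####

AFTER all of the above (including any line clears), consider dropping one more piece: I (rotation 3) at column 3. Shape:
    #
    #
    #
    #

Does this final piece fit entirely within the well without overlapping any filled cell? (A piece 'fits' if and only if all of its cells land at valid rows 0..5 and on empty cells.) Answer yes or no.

Answer: no

Derivation:
Drop 1: O rot1 at col 1 lands with bottom-row=0; cleared 0 line(s) (total 0); column heights now [0 2 2 0 0 0 0], max=2
Drop 2: I rot3 at col 3 lands with bottom-row=0; cleared 0 line(s) (total 0); column heights now [0 2 2 4 0 0 0], max=4
Drop 3: O rot0 at col 1 lands with bottom-row=2; cleared 0 line(s) (total 0); column heights now [0 4 4 4 0 0 0], max=4
Drop 4: I rot3 at col 5 lands with bottom-row=0; cleared 0 line(s) (total 0); column heights now [0 4 4 4 0 4 0], max=4
Drop 5: I rot2 at col 0 lands with bottom-row=4; cleared 0 line(s) (total 0); column heights now [5 5 5 5 0 4 0], max=5
Test piece I rot3 at col 3 (width 1): heights before test = [5 5 5 5 0 4 0]; fits = False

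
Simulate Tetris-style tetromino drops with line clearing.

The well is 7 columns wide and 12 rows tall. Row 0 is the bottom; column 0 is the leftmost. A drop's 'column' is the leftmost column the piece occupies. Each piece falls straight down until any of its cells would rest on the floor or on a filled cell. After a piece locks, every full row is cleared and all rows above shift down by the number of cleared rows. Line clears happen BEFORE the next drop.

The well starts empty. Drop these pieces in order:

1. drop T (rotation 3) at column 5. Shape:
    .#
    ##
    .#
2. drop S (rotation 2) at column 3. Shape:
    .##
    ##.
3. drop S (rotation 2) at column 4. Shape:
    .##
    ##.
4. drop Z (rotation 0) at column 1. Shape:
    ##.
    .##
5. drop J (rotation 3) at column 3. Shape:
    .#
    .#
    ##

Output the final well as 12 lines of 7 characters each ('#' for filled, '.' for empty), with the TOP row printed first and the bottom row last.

Drop 1: T rot3 at col 5 lands with bottom-row=0; cleared 0 line(s) (total 0); column heights now [0 0 0 0 0 2 3], max=3
Drop 2: S rot2 at col 3 lands with bottom-row=1; cleared 0 line(s) (total 0); column heights now [0 0 0 2 3 3 3], max=3
Drop 3: S rot2 at col 4 lands with bottom-row=3; cleared 0 line(s) (total 0); column heights now [0 0 0 2 4 5 5], max=5
Drop 4: Z rot0 at col 1 lands with bottom-row=2; cleared 0 line(s) (total 0); column heights now [0 4 4 3 4 5 5], max=5
Drop 5: J rot3 at col 3 lands with bottom-row=4; cleared 0 line(s) (total 0); column heights now [0 4 4 5 7 5 5], max=7

Answer: .......
.......
.......
.......
.......
....#..
....#..
...####
.##.##.
..#####
...####
......#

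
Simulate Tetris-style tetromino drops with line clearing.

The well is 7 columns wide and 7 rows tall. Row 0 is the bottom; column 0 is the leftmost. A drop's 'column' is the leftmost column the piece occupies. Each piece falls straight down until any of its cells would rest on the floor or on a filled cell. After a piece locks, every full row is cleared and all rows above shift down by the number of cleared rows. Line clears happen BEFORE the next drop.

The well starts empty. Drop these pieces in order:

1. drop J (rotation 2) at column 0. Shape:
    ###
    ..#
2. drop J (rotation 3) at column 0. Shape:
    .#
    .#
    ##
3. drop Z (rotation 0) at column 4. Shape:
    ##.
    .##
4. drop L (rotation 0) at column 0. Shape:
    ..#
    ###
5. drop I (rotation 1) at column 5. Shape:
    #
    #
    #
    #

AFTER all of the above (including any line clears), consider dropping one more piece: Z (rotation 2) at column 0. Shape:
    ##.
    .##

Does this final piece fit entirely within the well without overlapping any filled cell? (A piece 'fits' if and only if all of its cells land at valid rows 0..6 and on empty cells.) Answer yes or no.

Drop 1: J rot2 at col 0 lands with bottom-row=0; cleared 0 line(s) (total 0); column heights now [2 2 2 0 0 0 0], max=2
Drop 2: J rot3 at col 0 lands with bottom-row=2; cleared 0 line(s) (total 0); column heights now [3 5 2 0 0 0 0], max=5
Drop 3: Z rot0 at col 4 lands with bottom-row=0; cleared 0 line(s) (total 0); column heights now [3 5 2 0 2 2 1], max=5
Drop 4: L rot0 at col 0 lands with bottom-row=5; cleared 0 line(s) (total 0); column heights now [6 6 7 0 2 2 1], max=7
Drop 5: I rot1 at col 5 lands with bottom-row=2; cleared 0 line(s) (total 0); column heights now [6 6 7 0 2 6 1], max=7
Test piece Z rot2 at col 0 (width 3): heights before test = [6 6 7 0 2 6 1]; fits = False

Answer: no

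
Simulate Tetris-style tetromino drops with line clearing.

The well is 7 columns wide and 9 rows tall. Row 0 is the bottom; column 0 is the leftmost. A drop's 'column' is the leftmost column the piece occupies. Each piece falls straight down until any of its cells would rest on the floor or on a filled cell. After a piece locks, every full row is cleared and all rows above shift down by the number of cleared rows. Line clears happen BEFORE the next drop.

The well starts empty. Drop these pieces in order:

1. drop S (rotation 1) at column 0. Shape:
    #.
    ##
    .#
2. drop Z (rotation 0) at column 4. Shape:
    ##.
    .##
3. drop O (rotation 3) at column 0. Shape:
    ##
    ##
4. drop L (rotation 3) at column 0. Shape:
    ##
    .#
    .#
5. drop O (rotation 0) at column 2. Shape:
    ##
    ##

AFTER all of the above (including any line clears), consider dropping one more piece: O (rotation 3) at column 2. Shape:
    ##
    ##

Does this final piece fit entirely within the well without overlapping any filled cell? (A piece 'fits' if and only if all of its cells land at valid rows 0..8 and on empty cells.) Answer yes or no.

Drop 1: S rot1 at col 0 lands with bottom-row=0; cleared 0 line(s) (total 0); column heights now [3 2 0 0 0 0 0], max=3
Drop 2: Z rot0 at col 4 lands with bottom-row=0; cleared 0 line(s) (total 0); column heights now [3 2 0 0 2 2 1], max=3
Drop 3: O rot3 at col 0 lands with bottom-row=3; cleared 0 line(s) (total 0); column heights now [5 5 0 0 2 2 1], max=5
Drop 4: L rot3 at col 0 lands with bottom-row=5; cleared 0 line(s) (total 0); column heights now [8 8 0 0 2 2 1], max=8
Drop 5: O rot0 at col 2 lands with bottom-row=0; cleared 0 line(s) (total 0); column heights now [8 8 2 2 2 2 1], max=8
Test piece O rot3 at col 2 (width 2): heights before test = [8 8 2 2 2 2 1]; fits = True

Answer: yes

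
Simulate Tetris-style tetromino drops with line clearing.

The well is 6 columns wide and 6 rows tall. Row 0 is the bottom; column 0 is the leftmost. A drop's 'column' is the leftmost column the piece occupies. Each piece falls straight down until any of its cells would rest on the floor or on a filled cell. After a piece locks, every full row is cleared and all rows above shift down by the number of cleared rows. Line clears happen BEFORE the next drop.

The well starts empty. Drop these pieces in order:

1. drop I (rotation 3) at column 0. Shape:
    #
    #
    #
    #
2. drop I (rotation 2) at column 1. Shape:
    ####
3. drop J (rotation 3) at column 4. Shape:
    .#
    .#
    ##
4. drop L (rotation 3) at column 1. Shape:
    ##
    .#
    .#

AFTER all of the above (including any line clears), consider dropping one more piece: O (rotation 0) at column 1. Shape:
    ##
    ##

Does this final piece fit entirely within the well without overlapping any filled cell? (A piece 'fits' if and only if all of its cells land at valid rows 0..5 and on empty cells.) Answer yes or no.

Drop 1: I rot3 at col 0 lands with bottom-row=0; cleared 0 line(s) (total 0); column heights now [4 0 0 0 0 0], max=4
Drop 2: I rot2 at col 1 lands with bottom-row=0; cleared 0 line(s) (total 0); column heights now [4 1 1 1 1 0], max=4
Drop 3: J rot3 at col 4 lands with bottom-row=1; cleared 0 line(s) (total 0); column heights now [4 1 1 1 2 4], max=4
Drop 4: L rot3 at col 1 lands with bottom-row=1; cleared 0 line(s) (total 0); column heights now [4 4 4 1 2 4], max=4
Test piece O rot0 at col 1 (width 2): heights before test = [4 4 4 1 2 4]; fits = True

Answer: yes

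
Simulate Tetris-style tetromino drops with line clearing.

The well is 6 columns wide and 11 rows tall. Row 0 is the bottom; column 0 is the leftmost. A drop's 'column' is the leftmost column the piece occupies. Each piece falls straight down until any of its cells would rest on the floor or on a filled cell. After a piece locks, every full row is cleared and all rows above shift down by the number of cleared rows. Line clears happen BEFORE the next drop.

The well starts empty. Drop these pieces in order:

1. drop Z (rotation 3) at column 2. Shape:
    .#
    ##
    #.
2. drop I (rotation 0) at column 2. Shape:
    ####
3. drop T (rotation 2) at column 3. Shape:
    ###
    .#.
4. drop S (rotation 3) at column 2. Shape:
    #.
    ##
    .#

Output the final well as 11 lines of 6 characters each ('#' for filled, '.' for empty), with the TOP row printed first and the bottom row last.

Answer: ......
......
..#...
..##..
...#..
...###
....#.
..####
...#..
..##..
..#...

Derivation:
Drop 1: Z rot3 at col 2 lands with bottom-row=0; cleared 0 line(s) (total 0); column heights now [0 0 2 3 0 0], max=3
Drop 2: I rot0 at col 2 lands with bottom-row=3; cleared 0 line(s) (total 0); column heights now [0 0 4 4 4 4], max=4
Drop 3: T rot2 at col 3 lands with bottom-row=4; cleared 0 line(s) (total 0); column heights now [0 0 4 6 6 6], max=6
Drop 4: S rot3 at col 2 lands with bottom-row=6; cleared 0 line(s) (total 0); column heights now [0 0 9 8 6 6], max=9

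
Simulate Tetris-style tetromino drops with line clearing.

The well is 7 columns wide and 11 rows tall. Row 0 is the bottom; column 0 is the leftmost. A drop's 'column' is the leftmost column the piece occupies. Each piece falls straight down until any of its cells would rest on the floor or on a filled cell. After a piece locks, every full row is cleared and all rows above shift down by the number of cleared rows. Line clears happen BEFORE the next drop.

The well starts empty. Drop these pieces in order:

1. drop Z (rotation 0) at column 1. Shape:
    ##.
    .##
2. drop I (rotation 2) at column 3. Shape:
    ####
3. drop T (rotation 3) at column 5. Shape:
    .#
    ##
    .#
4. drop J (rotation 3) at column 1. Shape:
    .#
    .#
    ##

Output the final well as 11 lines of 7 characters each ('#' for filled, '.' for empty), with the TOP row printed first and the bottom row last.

Drop 1: Z rot0 at col 1 lands with bottom-row=0; cleared 0 line(s) (total 0); column heights now [0 2 2 1 0 0 0], max=2
Drop 2: I rot2 at col 3 lands with bottom-row=1; cleared 0 line(s) (total 0); column heights now [0 2 2 2 2 2 2], max=2
Drop 3: T rot3 at col 5 lands with bottom-row=2; cleared 0 line(s) (total 0); column heights now [0 2 2 2 2 4 5], max=5
Drop 4: J rot3 at col 1 lands with bottom-row=2; cleared 0 line(s) (total 0); column heights now [0 3 5 2 2 4 5], max=5

Answer: .......
.......
.......
.......
.......
.......
..#...#
..#..##
.##...#
.######
..##...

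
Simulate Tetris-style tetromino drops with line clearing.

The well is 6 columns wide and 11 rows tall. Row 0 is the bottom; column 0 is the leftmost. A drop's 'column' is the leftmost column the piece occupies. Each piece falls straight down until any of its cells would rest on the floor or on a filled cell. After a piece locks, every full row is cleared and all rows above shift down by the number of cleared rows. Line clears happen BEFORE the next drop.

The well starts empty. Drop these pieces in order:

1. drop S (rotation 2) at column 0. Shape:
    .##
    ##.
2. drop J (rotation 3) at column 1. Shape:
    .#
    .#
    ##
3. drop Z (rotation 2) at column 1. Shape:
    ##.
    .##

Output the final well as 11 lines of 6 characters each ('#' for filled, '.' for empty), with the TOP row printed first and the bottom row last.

Answer: ......
......
......
......
.##...
..##..
..#...
..#...
.##...
.##...
##....

Derivation:
Drop 1: S rot2 at col 0 lands with bottom-row=0; cleared 0 line(s) (total 0); column heights now [1 2 2 0 0 0], max=2
Drop 2: J rot3 at col 1 lands with bottom-row=2; cleared 0 line(s) (total 0); column heights now [1 3 5 0 0 0], max=5
Drop 3: Z rot2 at col 1 lands with bottom-row=5; cleared 0 line(s) (total 0); column heights now [1 7 7 6 0 0], max=7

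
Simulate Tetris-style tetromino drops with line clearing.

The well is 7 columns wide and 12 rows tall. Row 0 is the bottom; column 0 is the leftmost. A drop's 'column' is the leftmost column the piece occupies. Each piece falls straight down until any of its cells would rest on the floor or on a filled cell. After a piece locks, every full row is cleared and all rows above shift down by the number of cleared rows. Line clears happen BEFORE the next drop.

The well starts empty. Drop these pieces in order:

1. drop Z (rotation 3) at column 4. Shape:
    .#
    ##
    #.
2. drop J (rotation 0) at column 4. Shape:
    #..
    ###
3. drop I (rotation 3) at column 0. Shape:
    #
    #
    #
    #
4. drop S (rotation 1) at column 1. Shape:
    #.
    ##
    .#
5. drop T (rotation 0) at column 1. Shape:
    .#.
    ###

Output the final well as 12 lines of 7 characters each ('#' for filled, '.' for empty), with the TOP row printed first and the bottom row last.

Answer: .......
.......
.......
.......
.......
.......
.......
.......
..#.#..
##...#.
###.##.
#.#.#..

Derivation:
Drop 1: Z rot3 at col 4 lands with bottom-row=0; cleared 0 line(s) (total 0); column heights now [0 0 0 0 2 3 0], max=3
Drop 2: J rot0 at col 4 lands with bottom-row=3; cleared 0 line(s) (total 0); column heights now [0 0 0 0 5 4 4], max=5
Drop 3: I rot3 at col 0 lands with bottom-row=0; cleared 0 line(s) (total 0); column heights now [4 0 0 0 5 4 4], max=5
Drop 4: S rot1 at col 1 lands with bottom-row=0; cleared 0 line(s) (total 0); column heights now [4 3 2 0 5 4 4], max=5
Drop 5: T rot0 at col 1 lands with bottom-row=3; cleared 1 line(s) (total 1); column heights now [3 3 4 0 4 3 0], max=4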